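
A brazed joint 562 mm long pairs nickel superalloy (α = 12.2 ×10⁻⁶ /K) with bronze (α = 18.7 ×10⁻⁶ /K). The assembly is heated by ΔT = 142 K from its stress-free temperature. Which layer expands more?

bronze

α(nickel superalloy) = 12.2×10⁻⁶/K vs α(bronze) = 18.7×10⁻⁶/K.
Higher α expands more for the same ΔT: bronze.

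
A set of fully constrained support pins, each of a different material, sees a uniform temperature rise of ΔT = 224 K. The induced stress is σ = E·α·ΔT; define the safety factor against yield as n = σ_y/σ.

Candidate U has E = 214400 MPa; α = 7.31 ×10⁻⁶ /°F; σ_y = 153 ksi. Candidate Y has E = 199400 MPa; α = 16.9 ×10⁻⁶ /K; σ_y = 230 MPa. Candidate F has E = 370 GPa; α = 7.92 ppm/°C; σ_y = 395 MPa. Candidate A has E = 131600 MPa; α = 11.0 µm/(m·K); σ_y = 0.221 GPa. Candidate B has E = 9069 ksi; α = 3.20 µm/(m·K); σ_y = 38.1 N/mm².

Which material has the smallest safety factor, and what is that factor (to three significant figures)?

With everything in SI (GPa, ×10⁻⁶/K, MPa):
  candidate U: E = 214.4, α = 13.2, σ_y = 1055 → σ = 632 MPa, n = 1.67
  candidate Y: E = 199.4, α = 16.9, σ_y = 230.0 → σ = 755 MPa, n = 0.305
  candidate F: E = 370.0, α = 7.92, σ_y = 395.0 → σ = 656 MPa, n = 0.602
  candidate A: E = 131.6, α = 11.0, σ_y = 221.0 → σ = 324 MPa, n = 0.682
  candidate B: E = 62.53, α = 3.20, σ_y = 38.10 → σ = 44.8 MPa, n = 0.850
Smallest n: candidate Y with n = 0.305.

candidate Y, n = 0.305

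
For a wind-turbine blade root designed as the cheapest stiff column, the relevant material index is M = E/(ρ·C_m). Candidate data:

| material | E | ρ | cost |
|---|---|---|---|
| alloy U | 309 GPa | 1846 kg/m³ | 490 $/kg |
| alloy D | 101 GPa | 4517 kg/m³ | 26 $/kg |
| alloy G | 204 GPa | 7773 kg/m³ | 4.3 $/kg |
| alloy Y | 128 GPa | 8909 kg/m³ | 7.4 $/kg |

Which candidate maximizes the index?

alloy G

Evaluate M for each candidate:
  alloy G: M = 6.10 MN·m per $
  alloy Y: M = 1.94 MN·m per $
  alloy D: M = 0.860 MN·m per $
  alloy U: M = 0.342 MN·m per $
Highest index: alloy G.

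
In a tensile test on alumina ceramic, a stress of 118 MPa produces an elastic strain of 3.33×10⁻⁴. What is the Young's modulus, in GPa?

354 GPa

E = σ/ε = 118 MPa / 3.33×10⁻⁴ = 354400 MPa = 354 GPa.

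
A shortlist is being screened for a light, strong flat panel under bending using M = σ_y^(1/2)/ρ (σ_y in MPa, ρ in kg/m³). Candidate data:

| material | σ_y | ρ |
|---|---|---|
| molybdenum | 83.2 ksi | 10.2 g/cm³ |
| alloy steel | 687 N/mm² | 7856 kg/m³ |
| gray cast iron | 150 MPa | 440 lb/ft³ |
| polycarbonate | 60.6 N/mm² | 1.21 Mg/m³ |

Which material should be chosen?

After converting to SI:
  molybdenum: σ_y = 573.6 MPa, ρ = 10200 kg/m³
  alloy steel: σ_y = 687.0 MPa, ρ = 7856 kg/m³
  gray cast iron: σ_y = 150.0 MPa, ρ = 7048 kg/m³
  polycarbonate: σ_y = 60.60 MPa, ρ = 1210 kg/m³
  polycarbonate: M = 6.43×10⁻³
  alloy steel: M = 3.34×10⁻³
  molybdenum: M = 2.35×10⁻³
  gray cast iron: M = 1.74×10⁻³
Polycarbonate has the largest M.

polycarbonate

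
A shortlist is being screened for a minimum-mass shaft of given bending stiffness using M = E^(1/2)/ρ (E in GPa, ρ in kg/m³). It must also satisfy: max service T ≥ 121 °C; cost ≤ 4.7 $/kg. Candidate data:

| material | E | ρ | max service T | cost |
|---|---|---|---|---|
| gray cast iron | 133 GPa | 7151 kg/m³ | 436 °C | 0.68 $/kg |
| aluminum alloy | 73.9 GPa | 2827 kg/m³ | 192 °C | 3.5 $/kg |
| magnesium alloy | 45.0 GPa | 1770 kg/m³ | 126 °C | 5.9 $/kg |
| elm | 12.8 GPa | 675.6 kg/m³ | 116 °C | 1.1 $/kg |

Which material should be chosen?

aluminum alloy

Screen on constraints: max service T ≥ 121 °C; cost ≤ 4.7 $/kg. Survivors: gray cast iron, aluminum alloy.
Computing M directly (units already consistent):
  aluminum alloy: M = 3.04×10⁻³
  gray cast iron: M = 1.61×10⁻³
Highest index: aluminum alloy.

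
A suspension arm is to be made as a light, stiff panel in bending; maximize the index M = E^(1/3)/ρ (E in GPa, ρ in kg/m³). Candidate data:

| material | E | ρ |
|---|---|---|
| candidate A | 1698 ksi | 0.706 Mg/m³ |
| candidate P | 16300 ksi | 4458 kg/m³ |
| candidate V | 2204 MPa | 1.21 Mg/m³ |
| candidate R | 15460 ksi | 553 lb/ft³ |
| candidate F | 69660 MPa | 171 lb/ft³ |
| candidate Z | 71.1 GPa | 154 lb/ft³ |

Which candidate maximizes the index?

candidate A

After converting to SI:
  candidate A: E = 11.71 GPa, ρ = 706.0 kg/m³
  candidate P: E = 112.4 GPa, ρ = 4458 kg/m³
  candidate V: E = 2.204 GPa, ρ = 1210 kg/m³
  candidate R: E = 106.6 GPa, ρ = 8858 kg/m³
  candidate F: E = 69.66 GPa, ρ = 2739 kg/m³
  candidate Z: E = 71.10 GPa, ρ = 2467 kg/m³
  candidate A: M = 3.22×10⁻³
  candidate Z: M = 1.68×10⁻³
  candidate F: M = 1.50×10⁻³
  candidate P: M = 1.08×10⁻³
  candidate V: M = 1.08×10⁻³
  candidate R: M = 0.535×10⁻³
Candidate A ranks first.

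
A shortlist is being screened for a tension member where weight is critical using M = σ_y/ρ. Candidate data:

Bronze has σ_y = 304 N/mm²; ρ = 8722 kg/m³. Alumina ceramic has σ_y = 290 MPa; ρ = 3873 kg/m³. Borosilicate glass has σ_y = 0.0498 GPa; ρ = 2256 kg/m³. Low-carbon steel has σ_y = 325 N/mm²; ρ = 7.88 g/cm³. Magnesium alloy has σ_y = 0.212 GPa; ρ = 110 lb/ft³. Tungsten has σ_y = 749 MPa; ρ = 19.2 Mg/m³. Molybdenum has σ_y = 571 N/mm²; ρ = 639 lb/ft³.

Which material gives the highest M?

In SI units:
  bronze: σ_y = 304.0 MPa, ρ = 8722 kg/m³
  alumina ceramic: σ_y = 290.0 MPa, ρ = 3873 kg/m³
  borosilicate glass: σ_y = 49.80 MPa, ρ = 2256 kg/m³
  low-carbon steel: σ_y = 325.0 MPa, ρ = 7880 kg/m³
  magnesium alloy: σ_y = 212.0 MPa, ρ = 1762 kg/m³
  tungsten: σ_y = 749.0 MPa, ρ = 19200 kg/m³
  molybdenum: σ_y = 571.0 MPa, ρ = 10240 kg/m³
  magnesium alloy: M = 120 kN·m/kg
  alumina ceramic: M = 74.9 kN·m/kg
  molybdenum: M = 55.8 kN·m/kg
  low-carbon steel: M = 41.2 kN·m/kg
  tungsten: M = 39.0 kN·m/kg
  bronze: M = 34.9 kN·m/kg
  borosilicate glass: M = 22.1 kN·m/kg
Highest index: magnesium alloy.

magnesium alloy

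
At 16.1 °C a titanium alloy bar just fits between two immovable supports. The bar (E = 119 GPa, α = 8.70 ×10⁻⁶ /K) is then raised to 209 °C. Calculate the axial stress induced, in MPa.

ΔT = 192.9 K. Constrained thermal stress σ = E·α·ΔT = 119.0×10³ MPa × 8.70×10⁻⁶ × 192.9 = 200 MPa (compressive).

200 MPa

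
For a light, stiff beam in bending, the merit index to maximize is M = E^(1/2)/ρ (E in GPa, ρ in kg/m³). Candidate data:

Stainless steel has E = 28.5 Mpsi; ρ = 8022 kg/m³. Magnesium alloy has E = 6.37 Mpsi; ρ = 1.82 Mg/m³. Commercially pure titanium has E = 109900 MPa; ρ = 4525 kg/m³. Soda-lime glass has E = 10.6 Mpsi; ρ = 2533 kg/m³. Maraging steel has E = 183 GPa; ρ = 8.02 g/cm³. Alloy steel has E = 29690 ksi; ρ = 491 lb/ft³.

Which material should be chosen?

magnesium alloy

Putting every candidate on a common basis:
  stainless steel: E = 196.5 GPa, ρ = 8022 kg/m³
  magnesium alloy: E = 43.92 GPa, ρ = 1820 kg/m³
  commercially pure titanium: E = 109.9 GPa, ρ = 4525 kg/m³
  soda-lime glass: E = 73.08 GPa, ρ = 2533 kg/m³
  maraging steel: E = 183.0 GPa, ρ = 8020 kg/m³
  alloy steel: E = 204.7 GPa, ρ = 7865 kg/m³
  magnesium alloy: M = 3.64×10⁻³
  soda-lime glass: M = 3.38×10⁻³
  commercially pure titanium: M = 2.32×10⁻³
  alloy steel: M = 1.82×10⁻³
  stainless steel: M = 1.75×10⁻³
  maraging steel: M = 1.69×10⁻³
Magnesium alloy has the largest M.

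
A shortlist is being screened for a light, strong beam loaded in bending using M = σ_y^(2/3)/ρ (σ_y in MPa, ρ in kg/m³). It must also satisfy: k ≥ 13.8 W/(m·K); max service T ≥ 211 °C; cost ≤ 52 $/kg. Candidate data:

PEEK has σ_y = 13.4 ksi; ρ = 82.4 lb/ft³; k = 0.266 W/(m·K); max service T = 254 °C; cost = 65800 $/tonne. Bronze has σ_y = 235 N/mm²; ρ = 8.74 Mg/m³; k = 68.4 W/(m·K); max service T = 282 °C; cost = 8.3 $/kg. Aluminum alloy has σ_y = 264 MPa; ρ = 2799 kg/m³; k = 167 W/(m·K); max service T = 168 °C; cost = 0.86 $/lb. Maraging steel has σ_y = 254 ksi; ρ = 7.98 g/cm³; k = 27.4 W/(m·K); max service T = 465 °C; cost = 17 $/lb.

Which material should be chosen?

maraging steel

Screen on constraints: k ≥ 13.8 W/(m·K); max service T ≥ 211 °C; cost ≤ 52 $/kg. Survivors: bronze, maraging steel.
Putting every candidate on a common basis:
  bronze: σ_y = 235.0 MPa, ρ = 8740 kg/m³
  maraging steel: σ_y = 1751 MPa, ρ = 7980 kg/m³
  maraging steel: M = 18.2×10⁻³
  bronze: M = 4.36×10⁻³
Maraging steel has the largest M.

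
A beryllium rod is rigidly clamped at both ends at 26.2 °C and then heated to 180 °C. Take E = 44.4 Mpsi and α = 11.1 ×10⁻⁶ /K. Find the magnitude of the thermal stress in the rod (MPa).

523 MPa

E = 44.4 Mpsi = 306.1 GPa.
ΔT = 153.8 K. Constrained thermal stress σ = E·α·ΔT = 306.1×10³ MPa × 11.1×10⁻⁶ × 153.8 = 523 MPa (compressive).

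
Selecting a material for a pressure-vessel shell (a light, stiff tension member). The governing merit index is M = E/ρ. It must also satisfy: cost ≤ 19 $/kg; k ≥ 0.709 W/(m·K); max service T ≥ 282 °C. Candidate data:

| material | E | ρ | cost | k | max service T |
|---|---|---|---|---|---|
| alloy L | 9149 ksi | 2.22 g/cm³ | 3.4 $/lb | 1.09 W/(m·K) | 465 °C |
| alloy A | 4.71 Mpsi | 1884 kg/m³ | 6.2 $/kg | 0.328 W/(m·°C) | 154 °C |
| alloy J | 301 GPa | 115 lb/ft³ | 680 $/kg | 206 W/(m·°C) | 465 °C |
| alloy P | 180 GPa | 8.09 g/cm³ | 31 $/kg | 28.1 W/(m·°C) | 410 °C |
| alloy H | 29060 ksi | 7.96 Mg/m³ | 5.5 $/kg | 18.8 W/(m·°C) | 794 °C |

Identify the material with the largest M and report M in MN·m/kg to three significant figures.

Screen on constraints: cost ≤ 19 $/kg; k ≥ 0.709 W/(m·K); max service T ≥ 282 °C. Survivors: alloy L, alloy H.
In SI units:
  alloy L: E = 63.08 GPa, ρ = 2220 kg/m³
  alloy H: E = 200.4 GPa, ρ = 7960 kg/m³
  alloy L: M = 28.4 MN·m/kg
  alloy H: M = 25.2 MN·m/kg
Alloy L has the largest M.

alloy L, M = 28.4 MN·m/kg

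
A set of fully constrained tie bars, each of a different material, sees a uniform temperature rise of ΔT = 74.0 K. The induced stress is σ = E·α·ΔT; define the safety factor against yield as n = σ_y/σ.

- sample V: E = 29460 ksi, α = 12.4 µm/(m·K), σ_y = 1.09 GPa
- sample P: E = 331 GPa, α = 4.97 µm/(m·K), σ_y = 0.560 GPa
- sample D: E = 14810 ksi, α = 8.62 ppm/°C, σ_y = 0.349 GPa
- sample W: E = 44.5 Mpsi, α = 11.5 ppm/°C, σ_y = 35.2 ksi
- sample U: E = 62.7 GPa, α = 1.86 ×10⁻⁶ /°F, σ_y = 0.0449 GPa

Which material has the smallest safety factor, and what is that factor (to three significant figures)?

sample W, n = 0.930

With everything in SI (GPa, ×10⁻⁶/K, MPa):
  sample V: E = 203.1, α = 12.4, σ_y = 1090 → σ = 186 MPa, n = 5.85
  sample P: E = 331.0, α = 4.97, σ_y = 560.0 → σ = 122 MPa, n = 4.60
  sample D: E = 102.1, α = 8.62, σ_y = 349.0 → σ = 65.1 MPa, n = 5.36
  sample W: E = 306.8, α = 11.5, σ_y = 242.7 → σ = 261 MPa, n = 0.930
  sample U: E = 62.70, α = 3.35, σ_y = 44.90 → σ = 15.5 MPa, n = 2.89
The minimum is sample W at n = 0.930.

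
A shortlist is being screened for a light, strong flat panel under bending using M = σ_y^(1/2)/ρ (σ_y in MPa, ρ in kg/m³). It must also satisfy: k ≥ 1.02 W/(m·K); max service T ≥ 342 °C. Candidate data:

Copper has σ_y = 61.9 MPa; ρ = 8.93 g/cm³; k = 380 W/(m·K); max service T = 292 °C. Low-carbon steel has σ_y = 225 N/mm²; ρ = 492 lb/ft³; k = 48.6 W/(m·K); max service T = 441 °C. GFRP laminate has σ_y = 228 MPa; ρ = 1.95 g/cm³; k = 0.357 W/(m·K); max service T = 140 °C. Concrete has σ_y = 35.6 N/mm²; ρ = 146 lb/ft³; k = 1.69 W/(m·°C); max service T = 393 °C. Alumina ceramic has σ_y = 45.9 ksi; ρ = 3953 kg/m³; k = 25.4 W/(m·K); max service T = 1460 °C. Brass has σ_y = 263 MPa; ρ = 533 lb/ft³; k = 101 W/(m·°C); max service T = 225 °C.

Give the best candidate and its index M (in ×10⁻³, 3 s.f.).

alumina ceramic, M = 4.50×10⁻³

Screen on constraints: k ≥ 1.02 W/(m·K); max service T ≥ 342 °C. Survivors: low-carbon steel, concrete, alumina ceramic.
After converting to SI:
  low-carbon steel: σ_y = 225.0 MPa, ρ = 7881 kg/m³
  concrete: σ_y = 35.60 MPa, ρ = 2339 kg/m³
  alumina ceramic: σ_y = 316.5 MPa, ρ = 3953 kg/m³
  alumina ceramic: M = 4.50×10⁻³
  concrete: M = 2.55×10⁻³
  low-carbon steel: M = 1.90×10⁻³
Highest index: alumina ceramic.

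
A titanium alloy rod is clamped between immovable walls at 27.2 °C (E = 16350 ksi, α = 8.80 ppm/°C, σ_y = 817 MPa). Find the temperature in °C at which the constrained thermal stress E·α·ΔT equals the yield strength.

E = 16350 ksi = 112.7 GPa.
E·α·ΔT = 817.0 MPa ⇒ ΔT = 817.0 / (112.7×10³ × 8.80×10⁻⁶) = 823.6 K.
T = 27.2 + 823.6 = 850.8 °C.

851 °C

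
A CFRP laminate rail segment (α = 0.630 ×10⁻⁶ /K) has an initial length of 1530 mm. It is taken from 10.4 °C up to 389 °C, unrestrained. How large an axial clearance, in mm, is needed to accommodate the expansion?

0.365 mm

ΔT = 389 − 10.4 = 378.6 K.
ΔL = α·L₀·ΔT = 0.630×10⁻⁶ × 1530 mm × 378.6 K = 0.365 mm.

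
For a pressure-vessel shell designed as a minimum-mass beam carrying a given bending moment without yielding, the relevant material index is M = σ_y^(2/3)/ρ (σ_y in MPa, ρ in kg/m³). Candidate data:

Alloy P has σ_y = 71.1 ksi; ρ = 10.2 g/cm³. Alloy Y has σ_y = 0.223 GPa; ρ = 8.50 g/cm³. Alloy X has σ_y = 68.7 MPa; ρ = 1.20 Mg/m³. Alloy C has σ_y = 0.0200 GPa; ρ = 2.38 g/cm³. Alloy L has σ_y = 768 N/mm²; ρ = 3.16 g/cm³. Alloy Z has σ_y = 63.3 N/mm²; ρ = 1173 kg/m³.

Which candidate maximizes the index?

alloy L

Normalizing units and computing the index:
  alloy P: σ_y = 490.2 MPa, ρ = 10200 kg/m³
  alloy Y: σ_y = 223.0 MPa, ρ = 8500 kg/m³
  alloy X: σ_y = 68.70 MPa, ρ = 1200 kg/m³
  alloy C: σ_y = 20.00 MPa, ρ = 2380 kg/m³
  alloy L: σ_y = 768.0 MPa, ρ = 3160 kg/m³
  alloy Z: σ_y = 63.30 MPa, ρ = 1173 kg/m³
  alloy L: M = 26.5×10⁻³
  alloy X: M = 14.0×10⁻³
  alloy Z: M = 13.5×10⁻³
  alloy P: M = 6.10×10⁻³
  alloy Y: M = 4.33×10⁻³
  alloy C: M = 3.10×10⁻³
The maximum is for alloy L.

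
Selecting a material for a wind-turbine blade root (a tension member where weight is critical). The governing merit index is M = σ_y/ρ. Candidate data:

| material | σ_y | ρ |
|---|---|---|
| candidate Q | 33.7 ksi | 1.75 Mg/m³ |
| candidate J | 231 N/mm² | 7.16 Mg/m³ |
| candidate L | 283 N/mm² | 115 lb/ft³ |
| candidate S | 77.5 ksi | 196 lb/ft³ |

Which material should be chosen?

Normalizing units and computing the index:
  candidate Q: σ_y = 232.4 MPa, ρ = 1750 kg/m³
  candidate J: σ_y = 231.0 MPa, ρ = 7160 kg/m³
  candidate L: σ_y = 283.0 MPa, ρ = 1842 kg/m³
  candidate S: σ_y = 534.3 MPa, ρ = 3140 kg/m³
  candidate S: M = 170 kN·m/kg
  candidate L: M = 154 kN·m/kg
  candidate Q: M = 133 kN·m/kg
  candidate J: M = 32.3 kN·m/kg
The maximum is for candidate S.

candidate S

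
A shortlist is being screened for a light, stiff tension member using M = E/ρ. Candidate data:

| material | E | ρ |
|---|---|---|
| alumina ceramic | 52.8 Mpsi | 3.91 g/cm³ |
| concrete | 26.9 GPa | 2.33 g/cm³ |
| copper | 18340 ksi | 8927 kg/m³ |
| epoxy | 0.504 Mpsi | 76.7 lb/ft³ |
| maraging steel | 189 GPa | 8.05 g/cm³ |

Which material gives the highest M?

alumina ceramic

After converting to SI:
  alumina ceramic: E = 364.0 GPa, ρ = 3910 kg/m³
  concrete: E = 26.90 GPa, ρ = 2330 kg/m³
  copper: E = 126.4 GPa, ρ = 8927 kg/m³
  epoxy: E = 3.475 GPa, ρ = 1229 kg/m³
  maraging steel: E = 189.0 GPa, ρ = 8050 kg/m³
  alumina ceramic: M = 93.1 MN·m/kg
  maraging steel: M = 23.5 MN·m/kg
  copper: M = 14.2 MN·m/kg
  concrete: M = 11.5 MN·m/kg
  epoxy: M = 2.83 MN·m/kg
Alumina ceramic ranks first.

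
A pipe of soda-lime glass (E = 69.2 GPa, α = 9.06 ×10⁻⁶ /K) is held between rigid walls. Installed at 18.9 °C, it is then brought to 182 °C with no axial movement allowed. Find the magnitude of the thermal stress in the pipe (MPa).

102 MPa

ΔT = 163.1 K. Constrained thermal stress σ = E·α·ΔT = 69.20×10³ MPa × 9.06×10⁻⁶ × 163.1 = 102 MPa (compressive).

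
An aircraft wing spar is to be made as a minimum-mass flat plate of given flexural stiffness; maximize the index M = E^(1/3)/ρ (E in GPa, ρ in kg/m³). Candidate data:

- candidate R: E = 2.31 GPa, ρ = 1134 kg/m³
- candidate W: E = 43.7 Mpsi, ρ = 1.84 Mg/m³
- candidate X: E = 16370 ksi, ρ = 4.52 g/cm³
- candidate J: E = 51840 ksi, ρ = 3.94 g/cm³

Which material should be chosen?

Normalizing units and computing the index:
  candidate R: E = 2.310 GPa, ρ = 1134 kg/m³
  candidate W: E = 301.3 GPa, ρ = 1840 kg/m³
  candidate X: E = 112.9 GPa, ρ = 4520 kg/m³
  candidate J: E = 357.4 GPa, ρ = 3940 kg/m³
  candidate W: M = 3.64×10⁻³
  candidate J: M = 1.80×10⁻³
  candidate R: M = 1.17×10⁻³
  candidate X: M = 1.07×10⁻³
Candidate W has the largest M.

candidate W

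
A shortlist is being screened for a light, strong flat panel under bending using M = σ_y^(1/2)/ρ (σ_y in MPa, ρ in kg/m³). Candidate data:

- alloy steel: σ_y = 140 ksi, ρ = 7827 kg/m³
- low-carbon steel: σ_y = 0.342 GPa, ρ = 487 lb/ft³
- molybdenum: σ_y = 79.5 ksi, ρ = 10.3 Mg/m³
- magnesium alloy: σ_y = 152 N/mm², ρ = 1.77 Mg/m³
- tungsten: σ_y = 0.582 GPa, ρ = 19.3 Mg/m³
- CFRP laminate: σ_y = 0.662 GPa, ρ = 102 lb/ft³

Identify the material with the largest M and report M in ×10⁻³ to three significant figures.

CFRP laminate, M = 15.7×10⁻³

Putting every candidate on a common basis:
  alloy steel: σ_y = 965.3 MPa, ρ = 7827 kg/m³
  low-carbon steel: σ_y = 342.0 MPa, ρ = 7801 kg/m³
  molybdenum: σ_y = 548.1 MPa, ρ = 10300 kg/m³
  magnesium alloy: σ_y = 152.0 MPa, ρ = 1770 kg/m³
  tungsten: σ_y = 582.0 MPa, ρ = 19300 kg/m³
  CFRP laminate: σ_y = 662.0 MPa, ρ = 1634 kg/m³
  CFRP laminate: M = 15.7×10⁻³
  magnesium alloy: M = 6.97×10⁻³
  alloy steel: M = 3.97×10⁻³
  low-carbon steel: M = 2.37×10⁻³
  molybdenum: M = 2.27×10⁻³
  tungsten: M = 1.25×10⁻³
CFRP laminate ranks first.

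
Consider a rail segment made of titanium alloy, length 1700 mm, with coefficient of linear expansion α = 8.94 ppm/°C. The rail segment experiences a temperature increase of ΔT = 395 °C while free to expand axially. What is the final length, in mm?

ΔL = α·L₀·ΔT = 8.94×10⁻⁶ × 1700 mm × 395.0 K = 6.00 mm.
L = L₀ + ΔL = 1700 + 6.00 = 1706.0 mm.

1706.0 mm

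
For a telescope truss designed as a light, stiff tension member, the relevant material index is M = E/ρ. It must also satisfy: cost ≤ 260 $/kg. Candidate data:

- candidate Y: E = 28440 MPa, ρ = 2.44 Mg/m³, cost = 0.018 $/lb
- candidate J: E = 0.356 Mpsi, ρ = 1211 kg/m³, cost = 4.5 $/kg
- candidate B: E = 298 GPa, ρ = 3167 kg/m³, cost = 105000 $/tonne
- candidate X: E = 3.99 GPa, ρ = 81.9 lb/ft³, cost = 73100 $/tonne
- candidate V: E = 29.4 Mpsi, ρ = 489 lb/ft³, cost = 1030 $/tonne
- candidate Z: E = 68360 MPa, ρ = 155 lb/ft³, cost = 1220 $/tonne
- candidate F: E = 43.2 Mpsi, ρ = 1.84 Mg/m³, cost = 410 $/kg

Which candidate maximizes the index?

candidate B

Screen on constraints: cost ≤ 260 $/kg. Survivors: candidate Y, candidate J, candidate B, candidate X, candidate V, candidate Z.
In SI units:
  candidate Y: E = 28.44 GPa, ρ = 2440 kg/m³
  candidate J: E = 2.455 GPa, ρ = 1211 kg/m³
  candidate B: E = 298.0 GPa, ρ = 3167 kg/m³
  candidate X: E = 3.990 GPa, ρ = 1312 kg/m³
  candidate V: E = 202.7 GPa, ρ = 7833 kg/m³
  candidate Z: E = 68.36 GPa, ρ = 2483 kg/m³
  candidate B: M = 94.1 MN·m/kg
  candidate Z: M = 27.5 MN·m/kg
  candidate V: M = 25.9 MN·m/kg
  candidate Y: M = 11.7 MN·m/kg
  candidate X: M = 3.04 MN·m/kg
  candidate J: M = 2.03 MN·m/kg
Candidate B has the largest M.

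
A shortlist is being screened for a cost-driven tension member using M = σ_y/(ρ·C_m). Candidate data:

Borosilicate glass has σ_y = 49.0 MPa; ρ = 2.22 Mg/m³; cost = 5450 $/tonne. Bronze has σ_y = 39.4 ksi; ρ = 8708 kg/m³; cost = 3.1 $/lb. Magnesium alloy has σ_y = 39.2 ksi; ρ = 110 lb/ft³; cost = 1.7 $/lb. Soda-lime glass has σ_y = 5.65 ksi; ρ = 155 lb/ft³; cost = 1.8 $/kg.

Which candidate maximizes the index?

magnesium alloy

In SI units:
  borosilicate glass: σ_y = 49.00 MPa, ρ = 2220 kg/m³, cost = 5.450 $/kg
  bronze: σ_y = 271.7 MPa, ρ = 8708 kg/m³, cost = 6.834 $/kg
  magnesium alloy: σ_y = 270.3 MPa, ρ = 1762 kg/m³, cost = 3.748 $/kg
  soda-lime glass: σ_y = 38.96 MPa, ρ = 2483 kg/m³, cost = 1.800 $/kg
  magnesium alloy: M = 40.9 kN·m per $
  soda-lime glass: M = 8.72 kN·m per $
  bronze: M = 4.56 kN·m per $
  borosilicate glass: M = 4.05 kN·m per $
Highest index: magnesium alloy.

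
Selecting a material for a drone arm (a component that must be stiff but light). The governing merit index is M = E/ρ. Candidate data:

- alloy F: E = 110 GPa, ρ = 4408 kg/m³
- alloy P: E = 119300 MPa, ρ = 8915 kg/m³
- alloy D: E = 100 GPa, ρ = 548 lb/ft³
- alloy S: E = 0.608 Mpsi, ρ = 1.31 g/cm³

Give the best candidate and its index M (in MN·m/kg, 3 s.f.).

alloy F, M = 25.0 MN·m/kg

Convert each candidate to consistent units, then evaluate M:
  alloy F: E = 110.0 GPa, ρ = 4408 kg/m³
  alloy P: E = 119.3 GPa, ρ = 8915 kg/m³
  alloy D: E = 100.0 GPa, ρ = 8778 kg/m³
  alloy S: E = 4.192 GPa, ρ = 1310 kg/m³
  alloy F: M = 25.0 MN·m/kg
  alloy P: M = 13.4 MN·m/kg
  alloy D: M = 11.4 MN·m/kg
  alloy S: M = 3.20 MN·m/kg
Highest index: alloy F.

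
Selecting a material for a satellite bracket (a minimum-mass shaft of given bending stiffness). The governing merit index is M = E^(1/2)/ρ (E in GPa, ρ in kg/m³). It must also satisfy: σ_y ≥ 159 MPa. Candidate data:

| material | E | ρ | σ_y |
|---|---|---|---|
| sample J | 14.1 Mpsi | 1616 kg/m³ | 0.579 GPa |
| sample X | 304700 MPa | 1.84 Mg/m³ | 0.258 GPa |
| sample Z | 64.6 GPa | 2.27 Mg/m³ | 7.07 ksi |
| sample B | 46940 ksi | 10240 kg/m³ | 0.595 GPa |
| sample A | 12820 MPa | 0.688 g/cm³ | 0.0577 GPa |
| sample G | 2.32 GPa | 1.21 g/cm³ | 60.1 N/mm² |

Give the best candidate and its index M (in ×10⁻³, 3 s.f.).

sample X, M = 9.49×10⁻³

Screen on constraints: σ_y ≥ 159 MPa. Survivors: sample J, sample X, sample B.
After converting to SI:
  sample J: E = 97.22 GPa, ρ = 1616 kg/m³
  sample X: E = 304.7 GPa, ρ = 1840 kg/m³
  sample B: E = 323.6 GPa, ρ = 10240 kg/m³
  sample X: M = 9.49×10⁻³
  sample J: M = 6.10×10⁻³
  sample B: M = 1.76×10⁻³
Sample X ranks first.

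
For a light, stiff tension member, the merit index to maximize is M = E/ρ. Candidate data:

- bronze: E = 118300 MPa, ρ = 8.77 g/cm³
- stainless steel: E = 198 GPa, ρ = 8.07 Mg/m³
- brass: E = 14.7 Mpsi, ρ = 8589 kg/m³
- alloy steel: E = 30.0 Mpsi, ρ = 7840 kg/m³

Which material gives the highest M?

Normalizing units and computing the index:
  bronze: E = 118.3 GPa, ρ = 8770 kg/m³
  stainless steel: E = 198.0 GPa, ρ = 8070 kg/m³
  brass: E = 101.4 GPa, ρ = 8589 kg/m³
  alloy steel: E = 206.8 GPa, ρ = 7840 kg/m³
  alloy steel: M = 26.4 MN·m/kg
  stainless steel: M = 24.5 MN·m/kg
  bronze: M = 13.5 MN·m/kg
  brass: M = 11.8 MN·m/kg
The maximum is for alloy steel.

alloy steel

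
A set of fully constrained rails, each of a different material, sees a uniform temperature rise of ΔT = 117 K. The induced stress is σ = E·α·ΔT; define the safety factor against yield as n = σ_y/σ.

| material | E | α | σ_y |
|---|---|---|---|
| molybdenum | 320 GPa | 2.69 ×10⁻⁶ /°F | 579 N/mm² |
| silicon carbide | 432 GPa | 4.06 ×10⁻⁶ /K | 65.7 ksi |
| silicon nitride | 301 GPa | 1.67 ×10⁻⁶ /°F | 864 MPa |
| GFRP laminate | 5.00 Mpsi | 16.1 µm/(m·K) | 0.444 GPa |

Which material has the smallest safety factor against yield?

silicon carbide

Converting E to GPa, α to ×10⁻⁶/K, σ_y to MPa, then σ and n for each:
  molybdenum: E = 320.0, α = 4.84, σ_y = 579.0 → σ = 181 MPa, n = 3.19
  silicon carbide: E = 432.0, α = 4.06, σ_y = 453.0 → σ = 205 MPa, n = 2.21
  silicon nitride: E = 301.0, α = 3.01, σ_y = 864.0 → σ = 106 MPa, n = 8.16
  GFRP laminate: E = 34.47, α = 16.1, σ_y = 444.0 → σ = 64.9 MPa, n = 6.84
Smallest n: silicon carbide with n = 2.21.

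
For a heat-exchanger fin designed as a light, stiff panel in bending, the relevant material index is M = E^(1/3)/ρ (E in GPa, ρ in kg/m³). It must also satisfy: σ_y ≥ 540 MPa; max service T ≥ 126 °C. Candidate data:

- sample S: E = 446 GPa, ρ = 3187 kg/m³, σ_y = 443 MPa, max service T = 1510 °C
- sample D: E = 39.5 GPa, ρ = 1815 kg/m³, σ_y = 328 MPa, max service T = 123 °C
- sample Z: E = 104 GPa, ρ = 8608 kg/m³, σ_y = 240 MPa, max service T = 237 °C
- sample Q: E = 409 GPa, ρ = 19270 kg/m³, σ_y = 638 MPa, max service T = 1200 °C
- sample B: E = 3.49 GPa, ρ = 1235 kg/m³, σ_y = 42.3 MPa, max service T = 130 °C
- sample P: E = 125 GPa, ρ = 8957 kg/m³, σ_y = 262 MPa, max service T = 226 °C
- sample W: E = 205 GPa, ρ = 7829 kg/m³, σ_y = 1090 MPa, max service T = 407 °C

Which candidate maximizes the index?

sample W

Screen on constraints: σ_y ≥ 540 MPa; max service T ≥ 126 °C. Survivors: sample Q, sample W.
Computing M directly (units already consistent):
  sample W: M = 0.753×10⁻³
  sample Q: M = 0.385×10⁻³
Sample W ranks first.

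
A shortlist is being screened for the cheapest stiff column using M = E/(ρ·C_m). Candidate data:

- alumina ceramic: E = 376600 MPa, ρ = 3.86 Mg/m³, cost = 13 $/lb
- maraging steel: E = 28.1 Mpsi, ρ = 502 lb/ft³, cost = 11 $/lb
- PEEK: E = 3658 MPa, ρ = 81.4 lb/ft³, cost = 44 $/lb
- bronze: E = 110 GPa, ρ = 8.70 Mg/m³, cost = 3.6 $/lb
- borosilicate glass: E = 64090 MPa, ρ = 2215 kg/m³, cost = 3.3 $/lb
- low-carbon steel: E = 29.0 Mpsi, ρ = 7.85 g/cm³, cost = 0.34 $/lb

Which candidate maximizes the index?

low-carbon steel

Normalizing units and computing the index:
  alumina ceramic: E = 376.6 GPa, ρ = 3860 kg/m³, cost = 28.66 $/kg
  maraging steel: E = 193.7 GPa, ρ = 8041 kg/m³, cost = 24.25 $/kg
  PEEK: E = 3.658 GPa, ρ = 1304 kg/m³, cost = 97.00 $/kg
  bronze: E = 110.0 GPa, ρ = 8700 kg/m³, cost = 7.937 $/kg
  borosilicate glass: E = 64.09 GPa, ρ = 2215 kg/m³, cost = 7.275 $/kg
  low-carbon steel: E = 199.9 GPa, ρ = 7850 kg/m³, cost = 0.7496 $/kg
  low-carbon steel: M = 34.0 MN·m per $
  borosilicate glass: M = 3.98 MN·m per $
  alumina ceramic: M = 3.40 MN·m per $
  bronze: M = 1.59 MN·m per $
  maraging steel: M = 0.994 MN·m per $
  PEEK: M = 0.0289 MN·m per $
Highest index: low-carbon steel.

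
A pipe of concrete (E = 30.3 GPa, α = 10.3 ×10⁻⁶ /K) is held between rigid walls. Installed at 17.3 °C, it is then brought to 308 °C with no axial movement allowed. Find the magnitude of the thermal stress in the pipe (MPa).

90.7 MPa

ΔT = 290.7 K. Constrained thermal stress σ = E·α·ΔT = 30.30×10³ MPa × 10.3×10⁻⁶ × 290.7 = 90.7 MPa (compressive).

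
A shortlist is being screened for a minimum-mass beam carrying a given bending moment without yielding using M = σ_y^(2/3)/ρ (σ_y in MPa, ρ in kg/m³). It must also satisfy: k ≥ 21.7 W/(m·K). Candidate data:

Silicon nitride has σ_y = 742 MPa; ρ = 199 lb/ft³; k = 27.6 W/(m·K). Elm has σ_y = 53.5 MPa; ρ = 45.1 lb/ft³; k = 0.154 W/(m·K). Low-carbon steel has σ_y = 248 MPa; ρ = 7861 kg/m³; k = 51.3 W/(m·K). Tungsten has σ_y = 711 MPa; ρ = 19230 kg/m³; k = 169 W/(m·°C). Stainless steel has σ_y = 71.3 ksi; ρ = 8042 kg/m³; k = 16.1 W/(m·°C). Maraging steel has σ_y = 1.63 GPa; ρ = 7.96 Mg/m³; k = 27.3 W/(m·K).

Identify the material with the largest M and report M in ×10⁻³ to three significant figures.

Screen on constraints: k ≥ 21.7 W/(m·K). Survivors: silicon nitride, low-carbon steel, tungsten, maraging steel.
Convert each candidate to consistent units, then evaluate M:
  silicon nitride: σ_y = 742.0 MPa, ρ = 3188 kg/m³
  low-carbon steel: σ_y = 248.0 MPa, ρ = 7861 kg/m³
  tungsten: σ_y = 711.0 MPa, ρ = 19230 kg/m³
  maraging steel: σ_y = 1630 MPa, ρ = 7960 kg/m³
  silicon nitride: M = 25.7×10⁻³
  maraging steel: M = 17.4×10⁻³
  low-carbon steel: M = 5.02×10⁻³
  tungsten: M = 4.14×10⁻³
Highest index: silicon nitride.

silicon nitride, M = 25.7×10⁻³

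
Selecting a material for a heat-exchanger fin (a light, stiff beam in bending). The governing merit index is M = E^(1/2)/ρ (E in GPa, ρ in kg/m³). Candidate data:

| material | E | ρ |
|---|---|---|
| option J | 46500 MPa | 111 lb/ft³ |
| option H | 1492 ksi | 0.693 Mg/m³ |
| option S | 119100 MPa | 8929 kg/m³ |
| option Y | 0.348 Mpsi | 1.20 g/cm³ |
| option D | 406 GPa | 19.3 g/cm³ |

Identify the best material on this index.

option H

Normalizing units and computing the index:
  option J: E = 46.50 GPa, ρ = 1778 kg/m³
  option H: E = 10.29 GPa, ρ = 693.0 kg/m³
  option S: E = 119.1 GPa, ρ = 8929 kg/m³
  option Y: E = 2.399 GPa, ρ = 1200 kg/m³
  option D: E = 406.0 GPa, ρ = 19300 kg/m³
  option H: M = 4.63×10⁻³
  option J: M = 3.84×10⁻³
  option Y: M = 1.29×10⁻³
  option S: M = 1.22×10⁻³
  option D: M = 1.04×10⁻³
Option H has the largest M.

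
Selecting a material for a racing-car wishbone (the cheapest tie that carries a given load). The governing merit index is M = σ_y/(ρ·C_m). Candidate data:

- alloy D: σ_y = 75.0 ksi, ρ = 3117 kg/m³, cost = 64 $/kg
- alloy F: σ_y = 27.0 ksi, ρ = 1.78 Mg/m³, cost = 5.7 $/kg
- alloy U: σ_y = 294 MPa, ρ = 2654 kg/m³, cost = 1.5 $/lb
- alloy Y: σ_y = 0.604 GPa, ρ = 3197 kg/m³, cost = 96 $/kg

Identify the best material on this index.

After converting to SI:
  alloy D: σ_y = 517.1 MPa, ρ = 3117 kg/m³, cost = 64.00 $/kg
  alloy F: σ_y = 186.2 MPa, ρ = 1780 kg/m³, cost = 5.700 $/kg
  alloy U: σ_y = 294.0 MPa, ρ = 2654 kg/m³, cost = 3.307 $/kg
  alloy Y: σ_y = 604.0 MPa, ρ = 3197 kg/m³, cost = 96.00 $/kg
  alloy U: M = 33.5 kN·m per $
  alloy F: M = 18.3 kN·m per $
  alloy D: M = 2.59 kN·m per $
  alloy Y: M = 1.97 kN·m per $
Alloy U has the largest M.

alloy U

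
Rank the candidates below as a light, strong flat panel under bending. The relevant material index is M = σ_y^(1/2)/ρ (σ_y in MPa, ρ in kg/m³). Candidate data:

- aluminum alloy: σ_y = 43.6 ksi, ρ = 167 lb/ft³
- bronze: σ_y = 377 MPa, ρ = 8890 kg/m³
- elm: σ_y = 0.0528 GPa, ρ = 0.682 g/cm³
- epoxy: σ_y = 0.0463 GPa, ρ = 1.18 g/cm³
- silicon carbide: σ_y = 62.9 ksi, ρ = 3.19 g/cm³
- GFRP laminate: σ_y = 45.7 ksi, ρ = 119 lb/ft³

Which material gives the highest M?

elm

Putting every candidate on a common basis:
  aluminum alloy: σ_y = 300.6 MPa, ρ = 2675 kg/m³
  bronze: σ_y = 377.0 MPa, ρ = 8890 kg/m³
  elm: σ_y = 52.80 MPa, ρ = 682.0 kg/m³
  epoxy: σ_y = 46.30 MPa, ρ = 1180 kg/m³
  silicon carbide: σ_y = 433.7 MPa, ρ = 3190 kg/m³
  GFRP laminate: σ_y = 315.1 MPa, ρ = 1906 kg/m³
  elm: M = 10.7×10⁻³
  GFRP laminate: M = 9.31×10⁻³
  silicon carbide: M = 6.53×10⁻³
  aluminum alloy: M = 6.48×10⁻³
  epoxy: M = 5.77×10⁻³
  bronze: M = 2.18×10⁻³
Elm ranks first.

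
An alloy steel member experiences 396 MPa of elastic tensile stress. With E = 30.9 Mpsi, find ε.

E = 30.9 Mpsi = 213.0 GPa = 213000 MPa.
ε = σ/E = 396 / 213000 = 1.86×10⁻³.

1.86×10⁻³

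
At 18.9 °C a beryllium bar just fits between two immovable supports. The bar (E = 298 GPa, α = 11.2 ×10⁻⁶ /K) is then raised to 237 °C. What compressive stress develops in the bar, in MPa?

728 MPa

ΔT = 218.1 K. Constrained thermal stress σ = E·α·ΔT = 298.0×10³ MPa × 11.2×10⁻⁶ × 218.1 = 728 MPa (compressive).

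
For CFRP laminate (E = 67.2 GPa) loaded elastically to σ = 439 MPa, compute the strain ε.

6.53×10⁻³

ε = σ/E = 439 / 67200 = 6.53×10⁻³.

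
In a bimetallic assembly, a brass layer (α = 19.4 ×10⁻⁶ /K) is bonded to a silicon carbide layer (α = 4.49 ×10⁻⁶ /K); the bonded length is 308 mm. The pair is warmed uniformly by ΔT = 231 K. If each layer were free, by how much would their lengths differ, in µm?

1060 µm

Δα = |19.4 − 4.49|×10⁻⁶/K = 14.9×10⁻⁶/K.
ΔL_mismatch = Δα·L·ΔT = 14.9×10⁻⁶ × 308.0 mm × 231.0 K = 1060 µm.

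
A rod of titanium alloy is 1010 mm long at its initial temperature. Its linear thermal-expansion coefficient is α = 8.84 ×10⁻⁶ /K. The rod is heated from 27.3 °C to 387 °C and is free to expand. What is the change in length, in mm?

ΔT = 387 − 27.3 = 359.7 K.
ΔL = α·L₀·ΔT = 8.84×10⁻⁶ × 1010 mm × 359.7 K = 3.21 mm.

3.21 mm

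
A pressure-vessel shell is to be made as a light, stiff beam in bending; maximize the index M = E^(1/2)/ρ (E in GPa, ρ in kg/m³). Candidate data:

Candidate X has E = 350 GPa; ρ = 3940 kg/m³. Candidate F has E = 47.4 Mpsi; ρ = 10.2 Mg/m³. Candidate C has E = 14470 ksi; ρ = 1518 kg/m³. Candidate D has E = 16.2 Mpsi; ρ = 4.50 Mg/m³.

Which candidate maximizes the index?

Putting every candidate on a common basis:
  candidate X: E = 350.0 GPa, ρ = 3940 kg/m³
  candidate F: E = 326.8 GPa, ρ = 10200 kg/m³
  candidate C: E = 99.77 GPa, ρ = 1518 kg/m³
  candidate D: E = 111.7 GPa, ρ = 4500 kg/m³
  candidate C: M = 6.58×10⁻³
  candidate X: M = 4.75×10⁻³
  candidate D: M = 2.35×10⁻³
  candidate F: M = 1.77×10⁻³
Candidate C has the largest M.

candidate C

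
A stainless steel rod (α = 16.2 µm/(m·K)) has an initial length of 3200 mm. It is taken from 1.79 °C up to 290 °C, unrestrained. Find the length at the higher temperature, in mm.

ΔT = 290 − 1.79 = 288.2 K.
ΔL = α·L₀·ΔT = 16.2×10⁻⁶ × 3200 mm × 288.2 K = 14.9 mm.
L = L₀ + ΔL = 3200 + 14.9 = 3214.9 mm.

3214.9 mm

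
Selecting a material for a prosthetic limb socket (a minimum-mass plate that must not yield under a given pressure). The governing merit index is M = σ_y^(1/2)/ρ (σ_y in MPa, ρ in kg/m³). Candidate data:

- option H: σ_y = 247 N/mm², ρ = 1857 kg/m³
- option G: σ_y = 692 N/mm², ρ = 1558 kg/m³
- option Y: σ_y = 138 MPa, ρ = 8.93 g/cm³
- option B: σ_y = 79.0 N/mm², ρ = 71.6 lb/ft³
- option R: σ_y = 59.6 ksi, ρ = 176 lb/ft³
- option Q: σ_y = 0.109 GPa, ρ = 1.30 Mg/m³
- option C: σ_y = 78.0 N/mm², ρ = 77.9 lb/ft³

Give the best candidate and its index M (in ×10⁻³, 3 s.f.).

Putting every candidate on a common basis:
  option H: σ_y = 247.0 MPa, ρ = 1857 kg/m³
  option G: σ_y = 692.0 MPa, ρ = 1558 kg/m³
  option Y: σ_y = 138.0 MPa, ρ = 8930 kg/m³
  option B: σ_y = 79.00 MPa, ρ = 1147 kg/m³
  option R: σ_y = 410.9 MPa, ρ = 2819 kg/m³
  option Q: σ_y = 109.0 MPa, ρ = 1300 kg/m³
  option C: σ_y = 78.00 MPa, ρ = 1248 kg/m³
  option G: M = 16.9×10⁻³
  option H: M = 8.46×10⁻³
  option Q: M = 8.03×10⁻³
  option B: M = 7.75×10⁻³
  option R: M = 7.19×10⁻³
  option C: M = 7.08×10⁻³
  option Y: M = 1.32×10⁻³
Highest index: option G.

option G, M = 16.9×10⁻³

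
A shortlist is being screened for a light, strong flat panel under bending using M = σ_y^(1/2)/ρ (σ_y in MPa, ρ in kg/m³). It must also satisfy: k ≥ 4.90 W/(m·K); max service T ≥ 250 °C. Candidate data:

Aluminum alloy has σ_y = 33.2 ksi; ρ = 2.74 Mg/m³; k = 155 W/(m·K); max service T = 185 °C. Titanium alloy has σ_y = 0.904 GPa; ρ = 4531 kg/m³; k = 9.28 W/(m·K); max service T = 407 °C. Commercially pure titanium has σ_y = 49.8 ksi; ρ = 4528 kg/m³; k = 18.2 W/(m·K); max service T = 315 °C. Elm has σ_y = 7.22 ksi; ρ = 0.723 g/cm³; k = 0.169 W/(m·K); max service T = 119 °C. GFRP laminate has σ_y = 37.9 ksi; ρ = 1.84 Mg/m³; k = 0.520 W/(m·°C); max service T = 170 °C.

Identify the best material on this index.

Screen on constraints: k ≥ 4.90 W/(m·K); max service T ≥ 250 °C. Survivors: titanium alloy, commercially pure titanium.
Normalizing units and computing the index:
  titanium alloy: σ_y = 904.0 MPa, ρ = 4531 kg/m³
  commercially pure titanium: σ_y = 343.4 MPa, ρ = 4528 kg/m³
  titanium alloy: M = 6.64×10⁻³
  commercially pure titanium: M = 4.09×10⁻³
The maximum is for titanium alloy.

titanium alloy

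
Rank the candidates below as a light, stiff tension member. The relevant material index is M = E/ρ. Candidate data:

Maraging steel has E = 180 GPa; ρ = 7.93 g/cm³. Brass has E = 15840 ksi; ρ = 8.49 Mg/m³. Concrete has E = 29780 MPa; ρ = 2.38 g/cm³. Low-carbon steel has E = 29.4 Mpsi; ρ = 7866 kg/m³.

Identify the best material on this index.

Normalizing units and computing the index:
  maraging steel: E = 180.0 GPa, ρ = 7930 kg/m³
  brass: E = 109.2 GPa, ρ = 8490 kg/m³
  concrete: E = 29.78 GPa, ρ = 2380 kg/m³
  low-carbon steel: E = 202.7 GPa, ρ = 7866 kg/m³
  low-carbon steel: M = 25.8 MN·m/kg
  maraging steel: M = 22.7 MN·m/kg
  brass: M = 12.9 MN·m/kg
  concrete: M = 12.5 MN·m/kg
The maximum is for low-carbon steel.

low-carbon steel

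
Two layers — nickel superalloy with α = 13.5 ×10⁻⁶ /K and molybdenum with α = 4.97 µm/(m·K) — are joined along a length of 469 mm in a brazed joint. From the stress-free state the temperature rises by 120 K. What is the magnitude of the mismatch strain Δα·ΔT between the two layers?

Δα = |13.5 − 4.97|×10⁻⁶/K = 8.53×10⁻⁶/K.
Mismatch strain = Δα·ΔT = 8.53×10⁻⁶ × 120.0 = 1.02×10⁻³.

1.02×10⁻³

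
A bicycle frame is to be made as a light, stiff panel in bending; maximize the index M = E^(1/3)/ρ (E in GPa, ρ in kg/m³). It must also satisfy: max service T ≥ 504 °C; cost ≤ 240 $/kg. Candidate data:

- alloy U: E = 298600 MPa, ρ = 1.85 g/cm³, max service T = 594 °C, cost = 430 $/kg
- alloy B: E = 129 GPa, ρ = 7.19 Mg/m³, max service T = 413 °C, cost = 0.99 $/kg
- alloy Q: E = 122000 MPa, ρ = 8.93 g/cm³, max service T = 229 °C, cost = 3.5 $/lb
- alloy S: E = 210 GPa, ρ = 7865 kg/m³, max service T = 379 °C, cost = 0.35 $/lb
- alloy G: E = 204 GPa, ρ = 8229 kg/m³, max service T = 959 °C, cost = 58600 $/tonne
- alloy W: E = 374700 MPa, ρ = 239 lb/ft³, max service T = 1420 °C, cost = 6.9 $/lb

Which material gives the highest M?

alloy W

Screen on constraints: max service T ≥ 504 °C; cost ≤ 240 $/kg. Survivors: alloy G, alloy W.
Normalizing units and computing the index:
  alloy G: E = 204.0 GPa, ρ = 8229 kg/m³
  alloy W: E = 374.7 GPa, ρ = 3828 kg/m³
  alloy W: M = 1.88×10⁻³
  alloy G: M = 0.715×10⁻³
The maximum is for alloy W.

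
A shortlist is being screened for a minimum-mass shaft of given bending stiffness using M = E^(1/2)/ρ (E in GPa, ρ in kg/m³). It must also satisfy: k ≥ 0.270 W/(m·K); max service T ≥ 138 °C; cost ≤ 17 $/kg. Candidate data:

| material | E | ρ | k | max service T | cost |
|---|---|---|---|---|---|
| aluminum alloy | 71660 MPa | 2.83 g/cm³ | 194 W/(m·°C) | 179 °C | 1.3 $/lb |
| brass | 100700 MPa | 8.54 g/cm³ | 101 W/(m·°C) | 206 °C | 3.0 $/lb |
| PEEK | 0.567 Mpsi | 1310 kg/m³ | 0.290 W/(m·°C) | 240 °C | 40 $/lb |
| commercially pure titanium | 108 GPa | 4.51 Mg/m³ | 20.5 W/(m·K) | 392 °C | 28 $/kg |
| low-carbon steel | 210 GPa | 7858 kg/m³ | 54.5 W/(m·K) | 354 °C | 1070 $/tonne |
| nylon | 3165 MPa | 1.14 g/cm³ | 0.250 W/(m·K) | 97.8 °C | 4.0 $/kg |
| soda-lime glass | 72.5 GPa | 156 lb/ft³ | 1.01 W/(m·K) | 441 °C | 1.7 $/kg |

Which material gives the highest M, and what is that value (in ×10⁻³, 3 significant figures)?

Screen on constraints: k ≥ 0.270 W/(m·K); max service T ≥ 138 °C; cost ≤ 17 $/kg. Survivors: aluminum alloy, brass, low-carbon steel, soda-lime glass.
After converting to SI:
  aluminum alloy: E = 71.66 GPa, ρ = 2830 kg/m³
  brass: E = 100.7 GPa, ρ = 8540 kg/m³
  low-carbon steel: E = 210.0 GPa, ρ = 7858 kg/m³
  soda-lime glass: E = 72.50 GPa, ρ = 2499 kg/m³
  soda-lime glass: M = 3.41×10⁻³
  aluminum alloy: M = 2.99×10⁻³
  low-carbon steel: M = 1.84×10⁻³
  brass: M = 1.18×10⁻³
Highest index: soda-lime glass.

soda-lime glass, M = 3.41×10⁻³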